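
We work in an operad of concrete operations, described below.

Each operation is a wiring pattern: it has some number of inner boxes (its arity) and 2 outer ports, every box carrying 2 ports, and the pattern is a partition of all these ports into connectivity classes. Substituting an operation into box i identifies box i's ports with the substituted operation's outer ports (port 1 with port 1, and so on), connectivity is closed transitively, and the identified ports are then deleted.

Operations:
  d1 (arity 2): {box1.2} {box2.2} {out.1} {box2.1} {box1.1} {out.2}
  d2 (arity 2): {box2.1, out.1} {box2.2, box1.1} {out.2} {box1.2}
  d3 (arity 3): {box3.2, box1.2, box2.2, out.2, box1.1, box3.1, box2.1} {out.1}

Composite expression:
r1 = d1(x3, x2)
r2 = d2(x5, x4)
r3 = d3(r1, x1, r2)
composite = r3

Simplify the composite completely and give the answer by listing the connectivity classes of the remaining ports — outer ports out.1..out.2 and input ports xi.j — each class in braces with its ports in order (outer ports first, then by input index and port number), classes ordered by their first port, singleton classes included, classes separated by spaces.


{out.1} {out.2, x1.1, x1.2, x4.1} {x2.1} {x2.2} {x3.1} {x3.2} {x4.2, x5.1} {x5.2}


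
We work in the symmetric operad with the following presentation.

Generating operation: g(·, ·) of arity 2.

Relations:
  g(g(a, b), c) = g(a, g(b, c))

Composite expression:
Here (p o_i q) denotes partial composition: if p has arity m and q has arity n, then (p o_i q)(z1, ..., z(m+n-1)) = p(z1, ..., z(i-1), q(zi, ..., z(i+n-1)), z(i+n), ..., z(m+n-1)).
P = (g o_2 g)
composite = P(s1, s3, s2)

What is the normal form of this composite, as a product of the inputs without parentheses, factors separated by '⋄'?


Under associativity of g, the answer is the s's in reading order.
g(s3, s2) reduces to s3 ⋄ s2
g(s1, g(s3, s2)) reduces to s1 ⋄ s3 ⋄ s2

s1 ⋄ s3 ⋄ s2


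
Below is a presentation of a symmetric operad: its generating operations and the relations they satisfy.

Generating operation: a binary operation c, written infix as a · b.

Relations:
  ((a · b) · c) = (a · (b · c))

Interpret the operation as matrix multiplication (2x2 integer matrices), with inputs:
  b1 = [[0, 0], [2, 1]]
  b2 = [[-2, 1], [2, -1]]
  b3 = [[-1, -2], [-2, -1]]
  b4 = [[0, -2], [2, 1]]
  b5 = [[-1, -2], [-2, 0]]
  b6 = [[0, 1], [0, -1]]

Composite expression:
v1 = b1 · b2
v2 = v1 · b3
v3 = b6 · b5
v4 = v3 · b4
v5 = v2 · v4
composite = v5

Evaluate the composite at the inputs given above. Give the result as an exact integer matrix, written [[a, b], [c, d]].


[[0, 0], [0, -12]]

(b1 · b2) = [[0, 0], [-2, 1]]
((b1 · b2) · b3) = [[0, 0], [0, 3]]
(b6 · b5) = [[-2, 0], [2, 0]]
((b6 · b5) · b4) = [[0, 4], [0, -4]]
(((b1 · b2) · b3) · ((b6 · b5) · b4)) = [[0, 0], [0, -12]]


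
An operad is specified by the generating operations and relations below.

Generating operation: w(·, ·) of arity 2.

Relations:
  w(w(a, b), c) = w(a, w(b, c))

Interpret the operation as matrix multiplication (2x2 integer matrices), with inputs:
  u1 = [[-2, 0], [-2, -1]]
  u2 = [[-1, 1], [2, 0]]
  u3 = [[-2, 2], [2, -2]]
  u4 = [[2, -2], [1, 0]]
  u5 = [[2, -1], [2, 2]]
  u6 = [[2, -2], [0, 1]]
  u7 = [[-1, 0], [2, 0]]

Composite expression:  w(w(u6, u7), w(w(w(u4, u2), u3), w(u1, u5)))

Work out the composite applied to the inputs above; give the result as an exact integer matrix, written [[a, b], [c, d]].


w(u6, u7) = [[-6, 0], [2, 0]]
w(u4, u2) = [[-6, 2], [-1, 1]]
w(w(u4, u2), u3) = [[16, -16], [4, -4]]
w(u1, u5) = [[-4, 2], [-6, 0]]
w(w(w(u4, u2), u3), w(u1, u5)) = [[32, 32], [8, 8]]
w(w(u6, u7), w(w(w(u4, u2), u3), w(u1, u5))) = [[-192, -192], [64, 64]]

[[-192, -192], [64, 64]]


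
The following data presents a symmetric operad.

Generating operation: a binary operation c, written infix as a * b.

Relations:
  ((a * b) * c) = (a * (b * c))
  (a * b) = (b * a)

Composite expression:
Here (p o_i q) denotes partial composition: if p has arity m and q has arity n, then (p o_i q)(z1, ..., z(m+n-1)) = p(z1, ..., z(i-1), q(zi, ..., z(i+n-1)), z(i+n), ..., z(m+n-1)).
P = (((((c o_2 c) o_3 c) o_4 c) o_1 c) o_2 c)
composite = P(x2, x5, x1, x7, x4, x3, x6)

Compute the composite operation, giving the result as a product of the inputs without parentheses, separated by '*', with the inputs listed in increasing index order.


x1 * x2 * x3 * x4 * x5 * x6 * x7

Shape and order are irrelevant to c; the x-input set decides.
(x5 * x1) linearizes to x5 * x1
(x2 * (x5 * x1)) linearizes to x2 * x5 * x1
(x3 * x6) linearizes to x3 * x6
(x4 * (x3 * x6)) linearizes to x4 * x3 * x6
(x7 * (x4 * (x3 * x6))) linearizes to x7 * x4 * x3 * x6
((x2 * (x5 * x1)) * (x7 * (x4 * (x3 * x6)))) linearizes to x2 * x5 * x1 * x7 * x4 * x3 * x6
sorting the factors by input index: x1 * x2 * x3 * x4 * x5 * x6 * x7


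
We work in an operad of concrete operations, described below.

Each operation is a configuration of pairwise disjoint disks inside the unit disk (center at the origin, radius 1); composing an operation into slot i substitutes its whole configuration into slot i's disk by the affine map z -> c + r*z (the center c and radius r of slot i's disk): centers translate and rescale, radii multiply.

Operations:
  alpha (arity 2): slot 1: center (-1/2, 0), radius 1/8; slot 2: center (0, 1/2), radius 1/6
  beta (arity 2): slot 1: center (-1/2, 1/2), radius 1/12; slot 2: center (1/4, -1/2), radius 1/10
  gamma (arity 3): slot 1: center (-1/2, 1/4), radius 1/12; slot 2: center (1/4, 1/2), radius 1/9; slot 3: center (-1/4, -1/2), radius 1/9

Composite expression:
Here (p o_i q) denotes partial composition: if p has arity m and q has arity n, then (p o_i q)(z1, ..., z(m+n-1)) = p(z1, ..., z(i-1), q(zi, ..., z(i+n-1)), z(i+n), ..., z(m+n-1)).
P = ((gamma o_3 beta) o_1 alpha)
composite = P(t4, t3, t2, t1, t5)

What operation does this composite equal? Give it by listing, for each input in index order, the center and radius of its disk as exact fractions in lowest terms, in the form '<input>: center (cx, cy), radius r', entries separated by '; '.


Only the slot chain above each t matters under gamma; compose those maps.
input t4: applying the 2 nested substitutions gives center (-13/24, 1/4), radius 1/96
input t3: applying the 2 nested substitutions gives center (-1/2, 7/24), radius 1/72
input t2: applying the 1 nested substitution gives center (1/4, 1/2), radius 1/9
input t1: applying the 2 nested substitutions gives center (-11/36, -4/9), radius 1/108
input t5: applying the 2 nested substitutions gives center (-2/9, -5/9), radius 1/90

t1: center (-11/36, -4/9), radius 1/108; t2: center (1/4, 1/2), radius 1/9; t3: center (-1/2, 7/24), radius 1/72; t4: center (-13/24, 1/4), radius 1/96; t5: center (-2/9, -5/9), radius 1/90


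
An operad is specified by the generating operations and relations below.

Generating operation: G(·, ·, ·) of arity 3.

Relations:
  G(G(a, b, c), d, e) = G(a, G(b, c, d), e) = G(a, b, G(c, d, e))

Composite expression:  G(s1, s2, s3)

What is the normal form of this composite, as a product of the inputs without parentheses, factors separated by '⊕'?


s1 ⊕ s2 ⊕ s3

Every regrouping of G is equal, so read the s-inputs in written order.
G(s1, s2, s3) unparenthesizes to s1 ⊕ s2 ⊕ s3


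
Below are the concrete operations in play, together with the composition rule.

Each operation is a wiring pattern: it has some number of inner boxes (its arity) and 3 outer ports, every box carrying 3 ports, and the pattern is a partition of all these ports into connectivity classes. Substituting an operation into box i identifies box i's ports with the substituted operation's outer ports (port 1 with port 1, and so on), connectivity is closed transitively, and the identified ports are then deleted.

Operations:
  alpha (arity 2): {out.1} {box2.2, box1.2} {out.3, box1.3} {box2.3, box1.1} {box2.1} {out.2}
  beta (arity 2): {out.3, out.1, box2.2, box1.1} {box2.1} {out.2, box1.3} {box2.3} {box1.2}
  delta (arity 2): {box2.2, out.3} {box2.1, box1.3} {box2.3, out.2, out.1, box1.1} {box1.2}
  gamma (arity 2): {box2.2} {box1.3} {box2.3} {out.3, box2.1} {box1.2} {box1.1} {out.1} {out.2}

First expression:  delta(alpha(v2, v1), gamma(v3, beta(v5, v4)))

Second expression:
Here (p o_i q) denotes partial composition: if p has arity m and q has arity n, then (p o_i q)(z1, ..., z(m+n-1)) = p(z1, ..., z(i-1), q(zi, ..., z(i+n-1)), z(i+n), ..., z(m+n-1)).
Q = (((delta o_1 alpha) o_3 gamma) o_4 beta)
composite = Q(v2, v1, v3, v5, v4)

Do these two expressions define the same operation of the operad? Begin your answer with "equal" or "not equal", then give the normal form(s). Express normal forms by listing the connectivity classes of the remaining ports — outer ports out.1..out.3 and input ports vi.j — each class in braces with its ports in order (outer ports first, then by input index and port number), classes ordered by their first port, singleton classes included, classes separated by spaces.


equal; the common form is {out.1, out.2, v4.2, v5.1} {out.3} {v1.1} {v1.2, v2.2} {v1.3, v2.1} {v2.3} {v3.1} {v3.2} {v3.3} {v4.1} {v4.3} {v5.2} {v5.3}

The first expression, normalized: {out.1, out.2, v4.2, v5.1} {out.3} {v1.1} {v1.2, v2.2} {v1.3, v2.1} {v2.3} {v3.1} {v3.2} {v3.3} {v4.1} {v4.3} {v5.2} {v5.3}
The second expression, normalized: {out.1, out.2, v4.2, v5.1} {out.3} {v1.1} {v1.2, v2.2} {v1.3, v2.1} {v2.3} {v3.1} {v3.2} {v3.3} {v4.1} {v4.3} {v5.2} {v5.3}
The normal forms match — equal.


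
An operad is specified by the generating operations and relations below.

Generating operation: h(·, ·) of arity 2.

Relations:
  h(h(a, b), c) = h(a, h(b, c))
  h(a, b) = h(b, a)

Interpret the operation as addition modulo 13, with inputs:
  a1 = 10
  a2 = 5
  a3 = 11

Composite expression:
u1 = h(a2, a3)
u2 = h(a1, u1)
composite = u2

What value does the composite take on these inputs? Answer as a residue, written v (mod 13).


0 (mod 13)


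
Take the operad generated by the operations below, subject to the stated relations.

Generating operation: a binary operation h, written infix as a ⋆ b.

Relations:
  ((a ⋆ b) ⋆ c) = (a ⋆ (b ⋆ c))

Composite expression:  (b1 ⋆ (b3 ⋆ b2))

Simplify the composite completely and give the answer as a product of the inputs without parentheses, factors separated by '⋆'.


b1 ⋆ b3 ⋆ b2


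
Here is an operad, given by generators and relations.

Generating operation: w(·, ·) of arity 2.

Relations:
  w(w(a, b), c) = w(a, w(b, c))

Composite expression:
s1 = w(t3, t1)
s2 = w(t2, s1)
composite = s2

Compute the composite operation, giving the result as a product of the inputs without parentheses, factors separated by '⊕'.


t2 ⊕ t3 ⊕ t1

Key point: w is associative — brackets drop, the t-order remains.
w(t3, t1) flattens to t3 ⊕ t1
w(t2, w(t3, t1)) flattens to t2 ⊕ t3 ⊕ t1


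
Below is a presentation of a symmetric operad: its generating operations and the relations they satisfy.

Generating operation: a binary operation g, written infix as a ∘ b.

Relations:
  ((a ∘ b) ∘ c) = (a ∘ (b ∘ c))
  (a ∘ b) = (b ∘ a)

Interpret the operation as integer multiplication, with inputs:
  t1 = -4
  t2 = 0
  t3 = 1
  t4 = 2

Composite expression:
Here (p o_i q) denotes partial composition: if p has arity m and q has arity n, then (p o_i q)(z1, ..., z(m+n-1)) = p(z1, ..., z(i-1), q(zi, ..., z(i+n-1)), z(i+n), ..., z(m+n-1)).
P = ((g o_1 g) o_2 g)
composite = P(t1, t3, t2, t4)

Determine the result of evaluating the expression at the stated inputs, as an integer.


(t3 ∘ t2) = 0
(t1 ∘ (t3 ∘ t2)) = 0
((t1 ∘ (t3 ∘ t2)) ∘ t4) = 0

0


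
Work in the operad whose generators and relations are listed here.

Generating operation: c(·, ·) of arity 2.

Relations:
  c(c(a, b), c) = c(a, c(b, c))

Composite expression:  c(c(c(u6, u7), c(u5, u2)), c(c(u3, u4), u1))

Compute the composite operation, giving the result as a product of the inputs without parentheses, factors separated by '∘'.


u6 ∘ u7 ∘ u5 ∘ u2 ∘ u3 ∘ u4 ∘ u1

The c-tree's shape is irrelevant; the u-reading-order decides.
c(u6, u7) collapses to u6 ∘ u7
c(u5, u2) collapses to u5 ∘ u2
c(c(u6, u7), c(u5, u2)) collapses to u6 ∘ u7 ∘ u5 ∘ u2
c(u3, u4) collapses to u3 ∘ u4
c(c(u3, u4), u1) collapses to u3 ∘ u4 ∘ u1
c(c(c(u6, u7), c(u5, u2)), c(c(u3, u4), u1)) collapses to u6 ∘ u7 ∘ u5 ∘ u2 ∘ u3 ∘ u4 ∘ u1


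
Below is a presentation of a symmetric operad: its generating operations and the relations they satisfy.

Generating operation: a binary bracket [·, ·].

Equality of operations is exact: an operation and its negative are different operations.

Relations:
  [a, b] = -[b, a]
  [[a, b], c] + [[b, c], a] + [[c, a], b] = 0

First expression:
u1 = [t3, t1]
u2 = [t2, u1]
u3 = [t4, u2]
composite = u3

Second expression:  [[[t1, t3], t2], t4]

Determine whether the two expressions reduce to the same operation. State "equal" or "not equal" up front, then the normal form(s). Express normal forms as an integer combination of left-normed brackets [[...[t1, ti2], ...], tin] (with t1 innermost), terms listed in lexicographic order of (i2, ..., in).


not equal: they reduce to -[[[t1, t3], t2], t4] and [[[t1, t3], t2], t4]

In normal form, the first expression is -[[[t1, t3], t2], t4]
In normal form, the second expression is [[[t1, t3], t2], t4]
No match — not equal.


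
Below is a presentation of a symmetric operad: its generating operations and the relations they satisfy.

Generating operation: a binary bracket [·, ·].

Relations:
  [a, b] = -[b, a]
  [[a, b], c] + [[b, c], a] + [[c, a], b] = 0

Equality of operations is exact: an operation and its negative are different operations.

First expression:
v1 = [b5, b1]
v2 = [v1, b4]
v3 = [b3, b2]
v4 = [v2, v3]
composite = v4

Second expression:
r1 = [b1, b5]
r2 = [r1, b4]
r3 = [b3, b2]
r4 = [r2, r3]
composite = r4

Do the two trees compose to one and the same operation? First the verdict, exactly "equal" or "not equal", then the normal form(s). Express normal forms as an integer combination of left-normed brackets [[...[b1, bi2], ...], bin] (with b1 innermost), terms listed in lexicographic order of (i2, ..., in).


The first expression, normalized: [[[[b1, b5], b4], b2], b3] - [[[[b1, b5], b4], b3], b2]
The second expression, normalized: -[[[[b1, b5], b4], b2], b3] + [[[[b1, b5], b4], b3], b2]
The normal forms differ: not equal.

not equal; the first gives [[[[b1, b5], b4], b2], b3] - [[[[b1, b5], b4], b3], b2] and the second -[[[[b1, b5], b4], b2], b3] + [[[[b1, b5], b4], b3], b2]


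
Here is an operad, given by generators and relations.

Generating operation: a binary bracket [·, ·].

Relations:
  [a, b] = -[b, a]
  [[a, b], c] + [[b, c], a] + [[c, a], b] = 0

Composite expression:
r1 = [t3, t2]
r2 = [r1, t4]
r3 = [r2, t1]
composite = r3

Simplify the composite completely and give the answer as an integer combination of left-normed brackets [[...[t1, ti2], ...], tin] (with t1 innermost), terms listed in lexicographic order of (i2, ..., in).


[[[t1, t2], t3], t4] - [[[t1, t3], t2], t4] - [[[t1, t4], t2], t3] + [[[t1, t4], t3], t2]

Antisymmetry and Jacobi reduce to t1-anchored left-normed brackets.
Composite bracket: [[[t3, t2], t4], t1]
The bracket unfolds into 8 signed words via [a, b] = ab - ba (2^3 = 8).
Coefficients come from the t1-initial words:
  from t1t2t3t4, sign +1: term +[[[t1, t2], t3], t4]
  from t1t3t2t4, sign -1: term -[[[t1, t3], t2], t4]
  from t1t4t2t3, sign -1: term -[[[t1, t4], t2], t3]
  from t1t4t3t2, sign +1: term +[[[t1, t4], t3], t2]


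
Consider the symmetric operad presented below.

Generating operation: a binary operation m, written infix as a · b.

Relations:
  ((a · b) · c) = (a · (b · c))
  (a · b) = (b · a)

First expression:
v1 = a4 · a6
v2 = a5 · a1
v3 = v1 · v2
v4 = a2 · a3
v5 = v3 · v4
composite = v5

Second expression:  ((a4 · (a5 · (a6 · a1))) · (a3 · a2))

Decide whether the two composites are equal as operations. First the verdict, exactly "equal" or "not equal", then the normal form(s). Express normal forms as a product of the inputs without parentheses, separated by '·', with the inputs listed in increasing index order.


equal — both sides give a1 · a2 · a3 · a4 · a5 · a6

The first composite normalizes to a1 · a2 · a3 · a4 · a5 · a6
The second composite normalizes to a1 · a2 · a3 · a4 · a5 · a6
Both agree, so they are equal.


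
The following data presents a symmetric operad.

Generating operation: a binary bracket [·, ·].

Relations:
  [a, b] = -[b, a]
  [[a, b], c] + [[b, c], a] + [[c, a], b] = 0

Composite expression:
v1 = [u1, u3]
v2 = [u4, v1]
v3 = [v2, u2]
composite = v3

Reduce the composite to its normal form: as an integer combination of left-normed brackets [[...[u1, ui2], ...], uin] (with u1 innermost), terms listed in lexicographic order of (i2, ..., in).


Antisymmetry and Jacobi reduce to u1-anchored left-normed brackets.
Composite bracket: [[u4, [u1, u3]], u2]
Expanding via [a, b] = ab - ba: 8 signed words (2^3 = 8).
The u1-initial words carry the normal form:
  sign of u1u3u4u2 is -1, so it contributes -[[[u1, u3], u4], u2]

-[[[u1, u3], u4], u2]


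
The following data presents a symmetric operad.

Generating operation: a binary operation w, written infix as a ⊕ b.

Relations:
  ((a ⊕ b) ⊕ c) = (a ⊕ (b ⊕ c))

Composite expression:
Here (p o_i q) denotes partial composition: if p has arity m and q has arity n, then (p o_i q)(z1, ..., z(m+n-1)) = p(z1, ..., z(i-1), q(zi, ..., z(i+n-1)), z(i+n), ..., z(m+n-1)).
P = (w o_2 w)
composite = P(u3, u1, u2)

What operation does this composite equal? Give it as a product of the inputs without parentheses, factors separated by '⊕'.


Under associativity of w, the answer is the u's in reading order.
(u1 ⊕ u2) reduces to u1 ⊕ u2
(u3 ⊕ (u1 ⊕ u2)) reduces to u3 ⊕ u1 ⊕ u2

u3 ⊕ u1 ⊕ u2


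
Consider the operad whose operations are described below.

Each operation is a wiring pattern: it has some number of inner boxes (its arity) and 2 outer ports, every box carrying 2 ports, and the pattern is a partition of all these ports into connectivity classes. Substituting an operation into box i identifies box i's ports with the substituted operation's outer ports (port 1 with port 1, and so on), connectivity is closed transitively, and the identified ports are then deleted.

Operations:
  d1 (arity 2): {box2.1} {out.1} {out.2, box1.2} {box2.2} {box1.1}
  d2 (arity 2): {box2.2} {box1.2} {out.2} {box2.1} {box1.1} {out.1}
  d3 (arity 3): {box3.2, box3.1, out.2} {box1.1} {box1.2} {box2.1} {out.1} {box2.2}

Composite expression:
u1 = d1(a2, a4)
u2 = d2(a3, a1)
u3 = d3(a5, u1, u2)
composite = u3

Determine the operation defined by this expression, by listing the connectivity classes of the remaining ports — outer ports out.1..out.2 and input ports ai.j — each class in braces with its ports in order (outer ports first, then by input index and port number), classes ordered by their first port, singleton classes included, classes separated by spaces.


{out.1} {out.2} {a1.1} {a1.2} {a2.1} {a2.2} {a3.1} {a3.2} {a4.1} {a4.2} {a5.1} {a5.2}

Reachability decides: close wires over d3-identified ports.
stage d1: inputs (a2, a4), connectivity {out.1} {out.2, a2.2} {a2.1} {a4.1} {a4.2}, out.j its boundary
stage d2: inputs (a3, a1), connectivity {out.1} {out.2} {a1.1} {a1.2} {a3.1} {a3.2}, out.j its boundary
stage d3: inputs (a5, a2, a4, a3, a1), connectivity {out.1} {out.2} {a1.1} {a1.2} {a2.1} {a2.2} {a3.1} {a3.2} {a4.1} {a4.2} {a5.1} {a5.2}, out.j its boundary


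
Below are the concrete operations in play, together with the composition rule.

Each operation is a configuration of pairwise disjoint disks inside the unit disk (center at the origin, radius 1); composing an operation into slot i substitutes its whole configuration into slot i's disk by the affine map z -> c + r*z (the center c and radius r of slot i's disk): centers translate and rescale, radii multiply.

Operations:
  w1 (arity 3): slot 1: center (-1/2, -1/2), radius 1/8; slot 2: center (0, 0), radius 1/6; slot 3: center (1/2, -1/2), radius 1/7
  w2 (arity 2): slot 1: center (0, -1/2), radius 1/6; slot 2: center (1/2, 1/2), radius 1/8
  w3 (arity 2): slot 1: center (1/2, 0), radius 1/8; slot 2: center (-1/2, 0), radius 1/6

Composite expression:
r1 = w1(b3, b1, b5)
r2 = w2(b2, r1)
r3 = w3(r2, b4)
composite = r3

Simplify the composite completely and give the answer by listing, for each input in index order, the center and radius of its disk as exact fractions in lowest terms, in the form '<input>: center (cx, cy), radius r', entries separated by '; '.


Follow each b-input down from w3: c' goes to c + r*c', radius to r*r'.
b2 passes through 2 substitutions, ending at center (1/2, -1/16), radius 1/48
b3 passes through 3 substitutions, ending at center (71/128, 7/128), radius 1/512
b1 passes through 3 substitutions, ending at center (9/16, 1/16), radius 1/384
b5 passes through 3 substitutions, ending at center (73/128, 7/128), radius 1/448
b4 passes through 1 substitution, ending at center (-1/2, 0), radius 1/6

b1: center (9/16, 1/16), radius 1/384; b2: center (1/2, -1/16), radius 1/48; b3: center (71/128, 7/128), radius 1/512; b4: center (-1/2, 0), radius 1/6; b5: center (73/128, 7/128), radius 1/448


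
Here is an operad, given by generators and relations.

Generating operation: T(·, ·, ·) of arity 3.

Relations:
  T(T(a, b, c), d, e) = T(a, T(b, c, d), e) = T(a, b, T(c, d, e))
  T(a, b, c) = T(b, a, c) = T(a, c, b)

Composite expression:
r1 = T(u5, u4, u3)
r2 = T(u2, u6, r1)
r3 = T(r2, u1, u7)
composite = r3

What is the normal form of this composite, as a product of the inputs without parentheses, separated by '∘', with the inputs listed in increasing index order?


Reordering under T is free, so list the u-inputs canonically.
T(u5, u4, u3) collapses to u5 ∘ u4 ∘ u3
T(u2, u6, T(u5, u4, u3)) collapses to u2 ∘ u6 ∘ u5 ∘ u4 ∘ u3
T(T(u2, u6, T(u5, u4, u3)), u1, u7) collapses to u2 ∘ u6 ∘ u5 ∘ u4 ∘ u3 ∘ u1 ∘ u7
sorting the factors by input index: u1 ∘ u2 ∘ u3 ∘ u4 ∘ u5 ∘ u6 ∘ u7

u1 ∘ u2 ∘ u3 ∘ u4 ∘ u5 ∘ u6 ∘ u7


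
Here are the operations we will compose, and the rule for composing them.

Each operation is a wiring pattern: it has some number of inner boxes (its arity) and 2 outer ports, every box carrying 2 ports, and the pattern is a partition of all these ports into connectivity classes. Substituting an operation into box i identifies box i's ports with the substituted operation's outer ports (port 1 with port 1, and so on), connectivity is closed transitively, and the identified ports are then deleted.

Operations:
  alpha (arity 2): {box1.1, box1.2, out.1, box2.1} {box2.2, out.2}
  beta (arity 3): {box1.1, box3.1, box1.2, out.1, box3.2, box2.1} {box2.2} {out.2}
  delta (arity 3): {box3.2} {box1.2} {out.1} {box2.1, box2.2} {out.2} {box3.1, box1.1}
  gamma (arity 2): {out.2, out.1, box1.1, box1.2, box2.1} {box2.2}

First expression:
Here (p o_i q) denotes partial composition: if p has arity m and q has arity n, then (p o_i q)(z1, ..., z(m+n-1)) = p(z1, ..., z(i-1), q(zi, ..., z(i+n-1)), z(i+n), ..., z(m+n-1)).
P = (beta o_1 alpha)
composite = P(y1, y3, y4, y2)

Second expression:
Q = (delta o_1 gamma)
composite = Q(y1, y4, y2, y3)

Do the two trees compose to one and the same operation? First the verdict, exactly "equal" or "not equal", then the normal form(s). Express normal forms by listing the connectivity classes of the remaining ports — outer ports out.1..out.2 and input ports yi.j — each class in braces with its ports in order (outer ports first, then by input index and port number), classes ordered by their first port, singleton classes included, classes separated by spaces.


not equal — first {out.1, y1.1, y1.2, y2.1, y2.2, y3.1, y3.2, y4.1} {out.2} {y4.2}, second {out.1} {out.2} {y1.1, y1.2, y3.1, y4.1} {y2.1, y2.2} {y3.2} {y4.2}

In normal form, the first expression is {out.1, y1.1, y1.2, y2.1, y2.2, y3.1, y3.2, y4.1} {out.2} {y4.2}
In normal form, the second expression is {out.1} {out.2} {y1.1, y1.2, y3.1, y4.1} {y2.1, y2.2} {y3.2} {y4.2}
The normal forms differ: not equal.


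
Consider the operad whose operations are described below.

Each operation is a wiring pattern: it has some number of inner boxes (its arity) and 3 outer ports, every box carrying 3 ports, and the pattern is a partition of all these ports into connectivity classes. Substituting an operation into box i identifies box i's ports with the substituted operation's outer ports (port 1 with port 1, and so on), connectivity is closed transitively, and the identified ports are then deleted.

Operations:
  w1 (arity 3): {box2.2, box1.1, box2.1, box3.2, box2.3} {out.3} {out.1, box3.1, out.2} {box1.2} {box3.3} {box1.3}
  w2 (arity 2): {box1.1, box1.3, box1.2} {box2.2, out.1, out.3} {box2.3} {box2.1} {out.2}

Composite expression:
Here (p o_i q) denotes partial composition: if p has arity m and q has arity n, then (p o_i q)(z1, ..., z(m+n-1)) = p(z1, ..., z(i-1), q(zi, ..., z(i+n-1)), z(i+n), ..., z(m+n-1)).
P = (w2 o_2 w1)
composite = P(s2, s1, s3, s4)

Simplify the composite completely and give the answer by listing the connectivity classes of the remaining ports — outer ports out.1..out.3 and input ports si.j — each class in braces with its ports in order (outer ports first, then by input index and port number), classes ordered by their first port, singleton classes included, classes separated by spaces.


{out.1, out.3, s4.1} {out.2} {s1.1, s3.1, s3.2, s3.3, s4.2} {s1.2} {s1.3} {s2.1, s2.2, s2.3} {s4.3}

After gluing at w2, chains via deleted ports link the s-ports.
w1 over (s1, s3, s4) gives {out.1, out.2, s4.1} {out.3} {s1.1, s3.1, s3.2, s3.3, s4.2} {s1.2} {s1.3} {s4.3}, out.j being that stage's outer ports
w2 over (s2, s1, s3, s4) gives {out.1, out.3, s4.1} {out.2} {s1.1, s3.1, s3.2, s3.3, s4.2} {s1.2} {s1.3} {s2.1, s2.2, s2.3} {s4.3}, out.j being that stage's outer ports


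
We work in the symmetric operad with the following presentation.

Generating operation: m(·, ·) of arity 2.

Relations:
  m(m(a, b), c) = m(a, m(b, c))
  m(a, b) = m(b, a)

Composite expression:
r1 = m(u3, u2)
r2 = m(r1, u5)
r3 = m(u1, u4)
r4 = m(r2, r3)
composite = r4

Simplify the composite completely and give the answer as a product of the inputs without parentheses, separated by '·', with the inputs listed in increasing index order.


With m associative and commutative, the u-input set is all that matters.
m(u3, u2) linearizes to u3 · u2
m(m(u3, u2), u5) linearizes to u3 · u2 · u5
m(u1, u4) linearizes to u1 · u4
m(m(m(u3, u2), u5), m(u1, u4)) linearizes to u3 · u2 · u5 · u1 · u4
commutativity sorts the factors: u1 · u2 · u3 · u4 · u5

u1 · u2 · u3 · u4 · u5


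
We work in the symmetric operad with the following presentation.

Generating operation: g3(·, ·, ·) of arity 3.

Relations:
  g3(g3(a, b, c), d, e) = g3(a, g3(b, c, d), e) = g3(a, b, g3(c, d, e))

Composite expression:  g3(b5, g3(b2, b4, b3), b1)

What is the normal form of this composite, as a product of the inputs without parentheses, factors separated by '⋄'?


b5 ⋄ b2 ⋄ b4 ⋄ b3 ⋄ b1

Associativity of g3 dissolves the nesting; only the b-input order survives.
g3(b2, b4, b3) collapses to b2 ⋄ b4 ⋄ b3
g3(b5, g3(b2, b4, b3), b1) collapses to b5 ⋄ b2 ⋄ b4 ⋄ b3 ⋄ b1


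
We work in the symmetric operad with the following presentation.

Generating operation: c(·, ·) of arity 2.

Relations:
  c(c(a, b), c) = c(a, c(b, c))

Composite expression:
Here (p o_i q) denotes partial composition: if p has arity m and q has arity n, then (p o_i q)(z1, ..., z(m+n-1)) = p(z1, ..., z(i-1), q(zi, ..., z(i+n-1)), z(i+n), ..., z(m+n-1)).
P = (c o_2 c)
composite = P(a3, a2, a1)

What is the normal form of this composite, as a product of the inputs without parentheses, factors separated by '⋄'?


Associativity of c dissolves the nesting; only the a-input order survives.
c(a2, a1) spells out as a2 ⋄ a1
c(a3, c(a2, a1)) spells out as a3 ⋄ a2 ⋄ a1

a3 ⋄ a2 ⋄ a1


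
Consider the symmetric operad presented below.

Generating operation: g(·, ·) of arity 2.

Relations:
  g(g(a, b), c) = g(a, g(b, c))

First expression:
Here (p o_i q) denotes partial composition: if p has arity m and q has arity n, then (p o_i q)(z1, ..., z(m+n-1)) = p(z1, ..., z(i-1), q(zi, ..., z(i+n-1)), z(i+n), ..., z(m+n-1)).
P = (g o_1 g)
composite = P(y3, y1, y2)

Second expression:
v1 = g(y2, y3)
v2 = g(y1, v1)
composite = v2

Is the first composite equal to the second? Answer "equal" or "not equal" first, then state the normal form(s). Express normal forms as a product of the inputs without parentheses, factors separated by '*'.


not equal; first: y3 * y1 * y2; second: y1 * y2 * y3

Reducing the first expression gives y3 * y1 * y2
Reducing the second expression gives y1 * y2 * y3
The forms do not match — not equal.


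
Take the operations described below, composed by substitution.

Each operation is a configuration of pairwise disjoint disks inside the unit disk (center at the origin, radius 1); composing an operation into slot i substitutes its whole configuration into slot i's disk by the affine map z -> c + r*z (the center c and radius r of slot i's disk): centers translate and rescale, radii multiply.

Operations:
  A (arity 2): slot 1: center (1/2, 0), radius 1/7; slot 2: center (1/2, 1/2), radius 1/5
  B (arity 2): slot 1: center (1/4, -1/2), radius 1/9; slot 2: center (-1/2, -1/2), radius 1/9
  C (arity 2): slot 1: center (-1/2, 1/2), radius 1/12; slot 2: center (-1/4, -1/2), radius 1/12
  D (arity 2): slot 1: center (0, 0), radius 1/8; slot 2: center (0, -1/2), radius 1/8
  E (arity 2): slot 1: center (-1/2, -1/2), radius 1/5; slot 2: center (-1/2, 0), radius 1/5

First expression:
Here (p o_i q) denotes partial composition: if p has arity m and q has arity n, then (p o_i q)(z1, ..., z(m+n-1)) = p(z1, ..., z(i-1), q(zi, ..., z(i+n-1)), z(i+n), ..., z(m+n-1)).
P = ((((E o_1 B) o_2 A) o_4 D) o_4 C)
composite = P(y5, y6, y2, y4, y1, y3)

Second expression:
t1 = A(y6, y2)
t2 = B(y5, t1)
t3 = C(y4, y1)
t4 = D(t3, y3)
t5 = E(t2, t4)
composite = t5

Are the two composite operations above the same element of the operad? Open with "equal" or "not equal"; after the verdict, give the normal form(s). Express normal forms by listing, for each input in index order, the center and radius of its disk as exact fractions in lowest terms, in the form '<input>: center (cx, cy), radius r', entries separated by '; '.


In normal form, the first expression is y1: center (-81/160, -1/80), radius 1/480; y2: center (-53/90, -53/90), radius 1/225; y3: center (-1/2, -1/10), radius 1/40; y4: center (-41/80, 1/80), radius 1/480; y5: center (-9/20, -3/5), radius 1/45; y6: center (-53/90, -3/5), radius 1/315
In normal form, the second expression is y1: center (-81/160, -1/80), radius 1/480; y2: center (-53/90, -53/90), radius 1/225; y3: center (-1/2, -1/10), radius 1/40; y4: center (-41/80, 1/80), radius 1/480; y5: center (-9/20, -3/5), radius 1/45; y6: center (-53/90, -3/5), radius 1/315
One common form — equal.

equal; the common form is y1: center (-81/160, -1/80), radius 1/480; y2: center (-53/90, -53/90), radius 1/225; y3: center (-1/2, -1/10), radius 1/40; y4: center (-41/80, 1/80), radius 1/480; y5: center (-9/20, -3/5), radius 1/45; y6: center (-53/90, -3/5), radius 1/315


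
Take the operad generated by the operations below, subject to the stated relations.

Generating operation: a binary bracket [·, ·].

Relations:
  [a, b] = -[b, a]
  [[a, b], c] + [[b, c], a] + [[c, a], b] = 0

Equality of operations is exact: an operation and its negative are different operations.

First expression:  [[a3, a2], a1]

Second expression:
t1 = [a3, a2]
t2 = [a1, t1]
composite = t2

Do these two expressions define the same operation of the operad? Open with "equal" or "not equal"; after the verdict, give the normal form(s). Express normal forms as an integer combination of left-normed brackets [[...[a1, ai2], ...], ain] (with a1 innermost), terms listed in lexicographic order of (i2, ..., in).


The first expression reduces to [[a1, a2], a3] - [[a1, a3], a2]
The second expression reduces to -[[a1, a2], a3] + [[a1, a3], a2]
The forms do not match — not equal.

not equal; the first gives [[a1, a2], a3] - [[a1, a3], a2] and the second -[[a1, a2], a3] + [[a1, a3], a2]


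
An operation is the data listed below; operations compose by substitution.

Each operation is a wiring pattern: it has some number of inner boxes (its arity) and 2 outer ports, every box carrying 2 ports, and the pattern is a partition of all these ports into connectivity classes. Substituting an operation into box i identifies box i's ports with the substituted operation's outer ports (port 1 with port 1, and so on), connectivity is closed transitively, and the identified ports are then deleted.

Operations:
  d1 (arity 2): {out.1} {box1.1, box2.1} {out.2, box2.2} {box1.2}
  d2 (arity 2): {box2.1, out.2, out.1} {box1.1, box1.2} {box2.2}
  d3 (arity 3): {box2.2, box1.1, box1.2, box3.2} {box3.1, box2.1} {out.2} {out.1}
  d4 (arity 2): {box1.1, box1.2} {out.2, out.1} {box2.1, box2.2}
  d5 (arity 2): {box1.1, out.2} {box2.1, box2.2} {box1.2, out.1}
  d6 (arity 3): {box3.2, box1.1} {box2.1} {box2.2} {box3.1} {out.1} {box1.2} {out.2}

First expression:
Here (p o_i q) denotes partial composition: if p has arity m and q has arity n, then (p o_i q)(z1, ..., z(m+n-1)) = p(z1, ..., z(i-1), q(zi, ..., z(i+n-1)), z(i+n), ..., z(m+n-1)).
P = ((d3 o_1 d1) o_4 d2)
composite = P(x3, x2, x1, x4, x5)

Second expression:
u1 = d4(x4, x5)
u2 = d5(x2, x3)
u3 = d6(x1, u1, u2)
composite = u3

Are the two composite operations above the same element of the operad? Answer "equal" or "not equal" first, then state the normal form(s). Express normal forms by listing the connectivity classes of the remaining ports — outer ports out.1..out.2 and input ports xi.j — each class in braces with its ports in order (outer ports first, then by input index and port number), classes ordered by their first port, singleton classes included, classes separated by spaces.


not equal — first {out.1} {out.2} {x1.1, x1.2, x2.2, x5.1} {x2.1, x3.1} {x3.2} {x4.1, x4.2} {x5.2}, second {out.1} {out.2} {x1.1, x2.1} {x1.2} {x2.2} {x3.1, x3.2} {x4.1, x4.2} {x5.1, x5.2}

The first composite normalizes to {out.1} {out.2} {x1.1, x1.2, x2.2, x5.1} {x2.1, x3.1} {x3.2} {x4.1, x4.2} {x5.2}
The second composite normalizes to {out.1} {out.2} {x1.1, x2.1} {x1.2} {x2.2} {x3.1, x3.2} {x4.1, x4.2} {x5.1, x5.2}
Different reductions; not equal.


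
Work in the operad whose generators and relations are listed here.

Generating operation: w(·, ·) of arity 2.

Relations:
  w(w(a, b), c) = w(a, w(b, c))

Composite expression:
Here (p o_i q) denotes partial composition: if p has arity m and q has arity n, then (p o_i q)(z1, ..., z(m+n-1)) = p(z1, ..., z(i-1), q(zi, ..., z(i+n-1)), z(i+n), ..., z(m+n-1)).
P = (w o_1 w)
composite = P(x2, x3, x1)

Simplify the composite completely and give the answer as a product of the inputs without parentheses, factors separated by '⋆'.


Key point: w is associative — brackets drop, the x-order remains.
w(x2, x3) linearizes to x2 ⋆ x3
w(w(x2, x3), x1) linearizes to x2 ⋆ x3 ⋆ x1

x2 ⋆ x3 ⋆ x1


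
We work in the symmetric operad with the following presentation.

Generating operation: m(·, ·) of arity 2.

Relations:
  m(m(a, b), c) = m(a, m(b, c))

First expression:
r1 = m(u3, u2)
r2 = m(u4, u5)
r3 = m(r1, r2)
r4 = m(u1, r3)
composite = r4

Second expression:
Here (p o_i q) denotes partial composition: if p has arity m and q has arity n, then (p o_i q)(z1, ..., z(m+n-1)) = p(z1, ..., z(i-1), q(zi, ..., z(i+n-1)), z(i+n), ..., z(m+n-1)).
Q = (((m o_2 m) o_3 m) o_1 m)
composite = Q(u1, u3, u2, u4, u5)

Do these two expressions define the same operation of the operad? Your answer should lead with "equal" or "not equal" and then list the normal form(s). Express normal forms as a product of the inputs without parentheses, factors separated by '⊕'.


equal — both sides give u1 ⊕ u3 ⊕ u2 ⊕ u4 ⊕ u5

The first expression reduces to u1 ⊕ u3 ⊕ u2 ⊕ u4 ⊕ u5
The second expression reduces to u1 ⊕ u3 ⊕ u2 ⊕ u4 ⊕ u5
Same normal form: equal.


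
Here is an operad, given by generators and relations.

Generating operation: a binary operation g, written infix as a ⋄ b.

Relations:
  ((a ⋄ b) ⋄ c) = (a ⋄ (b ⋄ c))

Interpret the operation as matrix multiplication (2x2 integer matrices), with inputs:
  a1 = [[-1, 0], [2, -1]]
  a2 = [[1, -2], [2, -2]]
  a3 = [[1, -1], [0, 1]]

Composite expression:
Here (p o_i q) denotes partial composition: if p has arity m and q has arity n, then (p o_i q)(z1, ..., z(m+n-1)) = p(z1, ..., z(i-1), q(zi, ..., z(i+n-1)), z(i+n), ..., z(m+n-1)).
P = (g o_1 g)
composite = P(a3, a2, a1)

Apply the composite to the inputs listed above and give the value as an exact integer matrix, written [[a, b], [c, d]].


[[1, 0], [-6, 2]]

(a3 ⋄ a2) = [[-1, 0], [2, -2]]
((a3 ⋄ a2) ⋄ a1) = [[1, 0], [-6, 2]]


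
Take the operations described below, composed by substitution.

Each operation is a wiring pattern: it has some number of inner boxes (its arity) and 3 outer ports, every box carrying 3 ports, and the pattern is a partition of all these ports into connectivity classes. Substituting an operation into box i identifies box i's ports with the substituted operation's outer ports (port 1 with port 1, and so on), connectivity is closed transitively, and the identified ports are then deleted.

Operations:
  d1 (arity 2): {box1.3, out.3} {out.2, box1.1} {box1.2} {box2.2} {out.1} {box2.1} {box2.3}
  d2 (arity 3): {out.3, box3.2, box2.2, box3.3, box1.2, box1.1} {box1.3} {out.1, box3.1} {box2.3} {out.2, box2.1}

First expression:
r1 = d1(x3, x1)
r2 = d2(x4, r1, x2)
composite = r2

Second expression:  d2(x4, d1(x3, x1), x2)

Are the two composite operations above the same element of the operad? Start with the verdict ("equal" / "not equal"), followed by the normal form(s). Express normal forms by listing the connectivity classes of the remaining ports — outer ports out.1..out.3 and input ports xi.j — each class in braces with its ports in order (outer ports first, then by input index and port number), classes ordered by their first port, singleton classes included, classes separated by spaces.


equal; the common form is {out.1, x2.1} {out.2} {out.3, x2.2, x2.3, x3.1, x4.1, x4.2} {x1.1} {x1.2} {x1.3} {x3.2} {x3.3} {x4.3}


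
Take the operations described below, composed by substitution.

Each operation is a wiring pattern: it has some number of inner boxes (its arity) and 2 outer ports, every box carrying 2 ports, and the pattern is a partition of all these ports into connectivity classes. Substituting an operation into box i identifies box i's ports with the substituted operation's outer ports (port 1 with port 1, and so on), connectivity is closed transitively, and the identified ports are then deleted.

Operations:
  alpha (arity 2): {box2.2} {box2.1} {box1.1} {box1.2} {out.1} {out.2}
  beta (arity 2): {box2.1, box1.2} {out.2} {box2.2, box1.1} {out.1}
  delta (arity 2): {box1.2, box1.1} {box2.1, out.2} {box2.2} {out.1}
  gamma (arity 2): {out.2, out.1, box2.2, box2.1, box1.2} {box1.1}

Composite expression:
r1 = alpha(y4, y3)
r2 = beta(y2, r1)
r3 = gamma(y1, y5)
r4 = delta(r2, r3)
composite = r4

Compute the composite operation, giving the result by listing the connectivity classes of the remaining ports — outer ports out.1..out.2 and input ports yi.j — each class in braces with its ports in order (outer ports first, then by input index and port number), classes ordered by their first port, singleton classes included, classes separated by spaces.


After gluing at delta, chains via deleted ports link the y-ports.
the subtree at alpha composes to {out.1} {out.2} {y3.1} {y3.2} {y4.1} {y4.2} on (y4, y3); out.j = own outer ports
the subtree at beta composes to {out.1} {out.2} {y2.1} {y2.2} {y3.1} {y3.2} {y4.1} {y4.2} on (y2, y4, y3); out.j = own outer ports
the subtree at gamma composes to {out.1, out.2, y1.2, y5.1, y5.2} {y1.1} on (y1, y5); out.j = own outer ports
the subtree at delta composes to {out.1} {out.2, y1.2, y5.1, y5.2} {y1.1} {y2.1} {y2.2} {y3.1} {y3.2} {y4.1} {y4.2} on (y2, y4, y3, y1, y5); out.j = own outer ports

{out.1} {out.2, y1.2, y5.1, y5.2} {y1.1} {y2.1} {y2.2} {y3.1} {y3.2} {y4.1} {y4.2}
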